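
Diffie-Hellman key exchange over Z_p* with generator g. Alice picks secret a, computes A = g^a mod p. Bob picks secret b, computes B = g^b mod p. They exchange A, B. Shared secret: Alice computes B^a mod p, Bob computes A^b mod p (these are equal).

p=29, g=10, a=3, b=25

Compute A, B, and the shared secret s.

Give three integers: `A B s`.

A = 10^3 mod 29  (bits of 3 = 11)
  bit 0 = 1: r = r^2 * 10 mod 29 = 1^2 * 10 = 1*10 = 10
  bit 1 = 1: r = r^2 * 10 mod 29 = 10^2 * 10 = 13*10 = 14
  -> A = 14
B = 10^25 mod 29  (bits of 25 = 11001)
  bit 0 = 1: r = r^2 * 10 mod 29 = 1^2 * 10 = 1*10 = 10
  bit 1 = 1: r = r^2 * 10 mod 29 = 10^2 * 10 = 13*10 = 14
  bit 2 = 0: r = r^2 mod 29 = 14^2 = 22
  bit 3 = 0: r = r^2 mod 29 = 22^2 = 20
  bit 4 = 1: r = r^2 * 10 mod 29 = 20^2 * 10 = 23*10 = 27
  -> B = 27
s = B^a = 27^3 mod 29  (bits of 3 = 11)
  bit 0 = 1: r = r^2 * 27 mod 29 = 1^2 * 27 = 1*27 = 27
  bit 1 = 1: r = r^2 * 27 mod 29 = 27^2 * 27 = 4*27 = 21
  -> s = B^a = 21

Answer: 14 27 21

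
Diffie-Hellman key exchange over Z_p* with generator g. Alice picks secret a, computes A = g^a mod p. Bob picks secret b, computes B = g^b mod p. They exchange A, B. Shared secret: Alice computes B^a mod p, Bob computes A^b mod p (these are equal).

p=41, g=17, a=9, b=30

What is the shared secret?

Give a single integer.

Answer: 9

Derivation:
A = 17^9 mod 41  (bits of 9 = 1001)
  bit 0 = 1: r = r^2 * 17 mod 41 = 1^2 * 17 = 1*17 = 17
  bit 1 = 0: r = r^2 mod 41 = 17^2 = 2
  bit 2 = 0: r = r^2 mod 41 = 2^2 = 4
  bit 3 = 1: r = r^2 * 17 mod 41 = 4^2 * 17 = 16*17 = 26
  -> A = 26
B = 17^30 mod 41  (bits of 30 = 11110)
  bit 0 = 1: r = r^2 * 17 mod 41 = 1^2 * 17 = 1*17 = 17
  bit 1 = 1: r = r^2 * 17 mod 41 = 17^2 * 17 = 2*17 = 34
  bit 2 = 1: r = r^2 * 17 mod 41 = 34^2 * 17 = 8*17 = 13
  bit 3 = 1: r = r^2 * 17 mod 41 = 13^2 * 17 = 5*17 = 3
  bit 4 = 0: r = r^2 mod 41 = 3^2 = 9
  -> B = 9
s = B^a = 9^9 mod 41  (bits of 9 = 1001)
  bit 0 = 1: r = r^2 * 9 mod 41 = 1^2 * 9 = 1*9 = 9
  bit 1 = 0: r = r^2 mod 41 = 9^2 = 40
  bit 2 = 0: r = r^2 mod 41 = 40^2 = 1
  bit 3 = 1: r = r^2 * 9 mod 41 = 1^2 * 9 = 1*9 = 9
  -> s = B^a = 9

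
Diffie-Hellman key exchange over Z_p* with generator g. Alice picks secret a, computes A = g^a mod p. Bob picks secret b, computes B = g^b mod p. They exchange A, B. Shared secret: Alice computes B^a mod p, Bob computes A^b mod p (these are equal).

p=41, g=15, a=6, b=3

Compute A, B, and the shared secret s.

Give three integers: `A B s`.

Answer: 5 13 2

Derivation:
A = 15^6 mod 41  (bits of 6 = 110)
  bit 0 = 1: r = r^2 * 15 mod 41 = 1^2 * 15 = 1*15 = 15
  bit 1 = 1: r = r^2 * 15 mod 41 = 15^2 * 15 = 20*15 = 13
  bit 2 = 0: r = r^2 mod 41 = 13^2 = 5
  -> A = 5
B = 15^3 mod 41  (bits of 3 = 11)
  bit 0 = 1: r = r^2 * 15 mod 41 = 1^2 * 15 = 1*15 = 15
  bit 1 = 1: r = r^2 * 15 mod 41 = 15^2 * 15 = 20*15 = 13
  -> B = 13
s = B^a = 13^6 mod 41  (bits of 6 = 110)
  bit 0 = 1: r = r^2 * 13 mod 41 = 1^2 * 13 = 1*13 = 13
  bit 1 = 1: r = r^2 * 13 mod 41 = 13^2 * 13 = 5*13 = 24
  bit 2 = 0: r = r^2 mod 41 = 24^2 = 2
  -> s = B^a = 2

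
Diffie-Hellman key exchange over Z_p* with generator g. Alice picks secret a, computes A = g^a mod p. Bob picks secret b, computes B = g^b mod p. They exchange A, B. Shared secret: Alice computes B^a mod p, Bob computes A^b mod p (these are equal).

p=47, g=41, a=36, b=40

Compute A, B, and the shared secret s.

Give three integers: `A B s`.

Answer: 34 25 16

Derivation:
A = 41^36 mod 47  (bits of 36 = 100100)
  bit 0 = 1: r = r^2 * 41 mod 47 = 1^2 * 41 = 1*41 = 41
  bit 1 = 0: r = r^2 mod 47 = 41^2 = 36
  bit 2 = 0: r = r^2 mod 47 = 36^2 = 27
  bit 3 = 1: r = r^2 * 41 mod 47 = 27^2 * 41 = 24*41 = 44
  bit 4 = 0: r = r^2 mod 47 = 44^2 = 9
  bit 5 = 0: r = r^2 mod 47 = 9^2 = 34
  -> A = 34
B = 41^40 mod 47  (bits of 40 = 101000)
  bit 0 = 1: r = r^2 * 41 mod 47 = 1^2 * 41 = 1*41 = 41
  bit 1 = 0: r = r^2 mod 47 = 41^2 = 36
  bit 2 = 1: r = r^2 * 41 mod 47 = 36^2 * 41 = 27*41 = 26
  bit 3 = 0: r = r^2 mod 47 = 26^2 = 18
  bit 4 = 0: r = r^2 mod 47 = 18^2 = 42
  bit 5 = 0: r = r^2 mod 47 = 42^2 = 25
  -> B = 25
s = B^a = 25^36 mod 47  (bits of 36 = 100100)
  bit 0 = 1: r = r^2 * 25 mod 47 = 1^2 * 25 = 1*25 = 25
  bit 1 = 0: r = r^2 mod 47 = 25^2 = 14
  bit 2 = 0: r = r^2 mod 47 = 14^2 = 8
  bit 3 = 1: r = r^2 * 25 mod 47 = 8^2 * 25 = 17*25 = 2
  bit 4 = 0: r = r^2 mod 47 = 2^2 = 4
  bit 5 = 0: r = r^2 mod 47 = 4^2 = 16
  -> s = B^a = 16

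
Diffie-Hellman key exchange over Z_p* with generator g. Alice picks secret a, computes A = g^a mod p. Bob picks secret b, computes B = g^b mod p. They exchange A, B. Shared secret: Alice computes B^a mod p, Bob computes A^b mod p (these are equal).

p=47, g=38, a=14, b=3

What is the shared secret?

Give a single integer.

A = 38^14 mod 47  (bits of 14 = 1110)
  bit 0 = 1: r = r^2 * 38 mod 47 = 1^2 * 38 = 1*38 = 38
  bit 1 = 1: r = r^2 * 38 mod 47 = 38^2 * 38 = 34*38 = 23
  bit 2 = 1: r = r^2 * 38 mod 47 = 23^2 * 38 = 12*38 = 33
  bit 3 = 0: r = r^2 mod 47 = 33^2 = 8
  -> A = 8
B = 38^3 mod 47  (bits of 3 = 11)
  bit 0 = 1: r = r^2 * 38 mod 47 = 1^2 * 38 = 1*38 = 38
  bit 1 = 1: r = r^2 * 38 mod 47 = 38^2 * 38 = 34*38 = 23
  -> B = 23
s = B^a = 23^14 mod 47  (bits of 14 = 1110)
  bit 0 = 1: r = r^2 * 23 mod 47 = 1^2 * 23 = 1*23 = 23
  bit 1 = 1: r = r^2 * 23 mod 47 = 23^2 * 23 = 12*23 = 41
  bit 2 = 1: r = r^2 * 23 mod 47 = 41^2 * 23 = 36*23 = 29
  bit 3 = 0: r = r^2 mod 47 = 29^2 = 42
  -> s = B^a = 42

Answer: 42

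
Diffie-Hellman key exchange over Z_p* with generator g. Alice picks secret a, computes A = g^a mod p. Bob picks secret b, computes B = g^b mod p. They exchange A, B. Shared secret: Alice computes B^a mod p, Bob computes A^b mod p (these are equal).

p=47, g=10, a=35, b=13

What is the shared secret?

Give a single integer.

A = 10^35 mod 47  (bits of 35 = 100011)
  bit 0 = 1: r = r^2 * 10 mod 47 = 1^2 * 10 = 1*10 = 10
  bit 1 = 0: r = r^2 mod 47 = 10^2 = 6
  bit 2 = 0: r = r^2 mod 47 = 6^2 = 36
  bit 3 = 0: r = r^2 mod 47 = 36^2 = 27
  bit 4 = 1: r = r^2 * 10 mod 47 = 27^2 * 10 = 24*10 = 5
  bit 5 = 1: r = r^2 * 10 mod 47 = 5^2 * 10 = 25*10 = 15
  -> A = 15
B = 10^13 mod 47  (bits of 13 = 1101)
  bit 0 = 1: r = r^2 * 10 mod 47 = 1^2 * 10 = 1*10 = 10
  bit 1 = 1: r = r^2 * 10 mod 47 = 10^2 * 10 = 6*10 = 13
  bit 2 = 0: r = r^2 mod 47 = 13^2 = 28
  bit 3 = 1: r = r^2 * 10 mod 47 = 28^2 * 10 = 32*10 = 38
  -> B = 38
s = B^a = 38^35 mod 47  (bits of 35 = 100011)
  bit 0 = 1: r = r^2 * 38 mod 47 = 1^2 * 38 = 1*38 = 38
  bit 1 = 0: r = r^2 mod 47 = 38^2 = 34
  bit 2 = 0: r = r^2 mod 47 = 34^2 = 28
  bit 3 = 0: r = r^2 mod 47 = 28^2 = 32
  bit 4 = 1: r = r^2 * 38 mod 47 = 32^2 * 38 = 37*38 = 43
  bit 5 = 1: r = r^2 * 38 mod 47 = 43^2 * 38 = 16*38 = 44
  -> s = B^a = 44

Answer: 44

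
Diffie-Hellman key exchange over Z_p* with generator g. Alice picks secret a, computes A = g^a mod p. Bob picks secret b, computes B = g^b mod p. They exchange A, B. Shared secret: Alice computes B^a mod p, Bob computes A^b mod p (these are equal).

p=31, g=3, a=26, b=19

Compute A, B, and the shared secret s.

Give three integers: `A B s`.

Answer: 18 12 10

Derivation:
A = 3^26 mod 31  (bits of 26 = 11010)
  bit 0 = 1: r = r^2 * 3 mod 31 = 1^2 * 3 = 1*3 = 3
  bit 1 = 1: r = r^2 * 3 mod 31 = 3^2 * 3 = 9*3 = 27
  bit 2 = 0: r = r^2 mod 31 = 27^2 = 16
  bit 3 = 1: r = r^2 * 3 mod 31 = 16^2 * 3 = 8*3 = 24
  bit 4 = 0: r = r^2 mod 31 = 24^2 = 18
  -> A = 18
B = 3^19 mod 31  (bits of 19 = 10011)
  bit 0 = 1: r = r^2 * 3 mod 31 = 1^2 * 3 = 1*3 = 3
  bit 1 = 0: r = r^2 mod 31 = 3^2 = 9
  bit 2 = 0: r = r^2 mod 31 = 9^2 = 19
  bit 3 = 1: r = r^2 * 3 mod 31 = 19^2 * 3 = 20*3 = 29
  bit 4 = 1: r = r^2 * 3 mod 31 = 29^2 * 3 = 4*3 = 12
  -> B = 12
s = B^a = 12^26 mod 31  (bits of 26 = 11010)
  bit 0 = 1: r = r^2 * 12 mod 31 = 1^2 * 12 = 1*12 = 12
  bit 1 = 1: r = r^2 * 12 mod 31 = 12^2 * 12 = 20*12 = 23
  bit 2 = 0: r = r^2 mod 31 = 23^2 = 2
  bit 3 = 1: r = r^2 * 12 mod 31 = 2^2 * 12 = 4*12 = 17
  bit 4 = 0: r = r^2 mod 31 = 17^2 = 10
  -> s = B^a = 10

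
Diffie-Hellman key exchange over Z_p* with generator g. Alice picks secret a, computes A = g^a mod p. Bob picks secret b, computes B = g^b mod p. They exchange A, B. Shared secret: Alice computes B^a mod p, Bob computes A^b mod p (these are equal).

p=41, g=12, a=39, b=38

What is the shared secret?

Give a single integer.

A = 12^39 mod 41  (bits of 39 = 100111)
  bit 0 = 1: r = r^2 * 12 mod 41 = 1^2 * 12 = 1*12 = 12
  bit 1 = 0: r = r^2 mod 41 = 12^2 = 21
  bit 2 = 0: r = r^2 mod 41 = 21^2 = 31
  bit 3 = 1: r = r^2 * 12 mod 41 = 31^2 * 12 = 18*12 = 11
  bit 4 = 1: r = r^2 * 12 mod 41 = 11^2 * 12 = 39*12 = 17
  bit 5 = 1: r = r^2 * 12 mod 41 = 17^2 * 12 = 2*12 = 24
  -> A = 24
B = 12^38 mod 41  (bits of 38 = 100110)
  bit 0 = 1: r = r^2 * 12 mod 41 = 1^2 * 12 = 1*12 = 12
  bit 1 = 0: r = r^2 mod 41 = 12^2 = 21
  bit 2 = 0: r = r^2 mod 41 = 21^2 = 31
  bit 3 = 1: r = r^2 * 12 mod 41 = 31^2 * 12 = 18*12 = 11
  bit 4 = 1: r = r^2 * 12 mod 41 = 11^2 * 12 = 39*12 = 17
  bit 5 = 0: r = r^2 mod 41 = 17^2 = 2
  -> B = 2
s = B^a = 2^39 mod 41  (bits of 39 = 100111)
  bit 0 = 1: r = r^2 * 2 mod 41 = 1^2 * 2 = 1*2 = 2
  bit 1 = 0: r = r^2 mod 41 = 2^2 = 4
  bit 2 = 0: r = r^2 mod 41 = 4^2 = 16
  bit 3 = 1: r = r^2 * 2 mod 41 = 16^2 * 2 = 10*2 = 20
  bit 4 = 1: r = r^2 * 2 mod 41 = 20^2 * 2 = 31*2 = 21
  bit 5 = 1: r = r^2 * 2 mod 41 = 21^2 * 2 = 31*2 = 21
  -> s = B^a = 21

Answer: 21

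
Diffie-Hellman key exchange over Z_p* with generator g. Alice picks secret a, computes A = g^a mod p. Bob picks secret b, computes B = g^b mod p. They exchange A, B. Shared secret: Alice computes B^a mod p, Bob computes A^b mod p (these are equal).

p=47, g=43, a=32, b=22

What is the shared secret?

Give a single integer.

A = 43^32 mod 47  (bits of 32 = 100000)
  bit 0 = 1: r = r^2 * 43 mod 47 = 1^2 * 43 = 1*43 = 43
  bit 1 = 0: r = r^2 mod 47 = 43^2 = 16
  bit 2 = 0: r = r^2 mod 47 = 16^2 = 21
  bit 3 = 0: r = r^2 mod 47 = 21^2 = 18
  bit 4 = 0: r = r^2 mod 47 = 18^2 = 42
  bit 5 = 0: r = r^2 mod 47 = 42^2 = 25
  -> A = 25
B = 43^22 mod 47  (bits of 22 = 10110)
  bit 0 = 1: r = r^2 * 43 mod 47 = 1^2 * 43 = 1*43 = 43
  bit 1 = 0: r = r^2 mod 47 = 43^2 = 16
  bit 2 = 1: r = r^2 * 43 mod 47 = 16^2 * 43 = 21*43 = 10
  bit 3 = 1: r = r^2 * 43 mod 47 = 10^2 * 43 = 6*43 = 23
  bit 4 = 0: r = r^2 mod 47 = 23^2 = 12
  -> B = 12
s = B^a = 12^32 mod 47  (bits of 32 = 100000)
  bit 0 = 1: r = r^2 * 12 mod 47 = 1^2 * 12 = 1*12 = 12
  bit 1 = 0: r = r^2 mod 47 = 12^2 = 3
  bit 2 = 0: r = r^2 mod 47 = 3^2 = 9
  bit 3 = 0: r = r^2 mod 47 = 9^2 = 34
  bit 4 = 0: r = r^2 mod 47 = 34^2 = 28
  bit 5 = 0: r = r^2 mod 47 = 28^2 = 32
  -> s = B^a = 32

Answer: 32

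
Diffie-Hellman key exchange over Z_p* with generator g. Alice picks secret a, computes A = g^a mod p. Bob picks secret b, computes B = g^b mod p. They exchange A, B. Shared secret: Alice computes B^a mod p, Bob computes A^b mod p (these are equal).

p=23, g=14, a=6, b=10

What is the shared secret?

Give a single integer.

A = 14^6 mod 23  (bits of 6 = 110)
  bit 0 = 1: r = r^2 * 14 mod 23 = 1^2 * 14 = 1*14 = 14
  bit 1 = 1: r = r^2 * 14 mod 23 = 14^2 * 14 = 12*14 = 7
  bit 2 = 0: r = r^2 mod 23 = 7^2 = 3
  -> A = 3
B = 14^10 mod 23  (bits of 10 = 1010)
  bit 0 = 1: r = r^2 * 14 mod 23 = 1^2 * 14 = 1*14 = 14
  bit 1 = 0: r = r^2 mod 23 = 14^2 = 12
  bit 2 = 1: r = r^2 * 14 mod 23 = 12^2 * 14 = 6*14 = 15
  bit 3 = 0: r = r^2 mod 23 = 15^2 = 18
  -> B = 18
s = B^a = 18^6 mod 23  (bits of 6 = 110)
  bit 0 = 1: r = r^2 * 18 mod 23 = 1^2 * 18 = 1*18 = 18
  bit 1 = 1: r = r^2 * 18 mod 23 = 18^2 * 18 = 2*18 = 13
  bit 2 = 0: r = r^2 mod 23 = 13^2 = 8
  -> s = B^a = 8

Answer: 8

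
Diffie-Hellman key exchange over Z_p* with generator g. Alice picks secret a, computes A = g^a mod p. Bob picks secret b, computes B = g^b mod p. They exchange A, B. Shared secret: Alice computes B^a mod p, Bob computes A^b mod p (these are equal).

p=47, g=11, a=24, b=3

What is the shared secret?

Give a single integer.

Answer: 32

Derivation:
A = 11^24 mod 47  (bits of 24 = 11000)
  bit 0 = 1: r = r^2 * 11 mod 47 = 1^2 * 11 = 1*11 = 11
  bit 1 = 1: r = r^2 * 11 mod 47 = 11^2 * 11 = 27*11 = 15
  bit 2 = 0: r = r^2 mod 47 = 15^2 = 37
  bit 3 = 0: r = r^2 mod 47 = 37^2 = 6
  bit 4 = 0: r = r^2 mod 47 = 6^2 = 36
  -> A = 36
B = 11^3 mod 47  (bits of 3 = 11)
  bit 0 = 1: r = r^2 * 11 mod 47 = 1^2 * 11 = 1*11 = 11
  bit 1 = 1: r = r^2 * 11 mod 47 = 11^2 * 11 = 27*11 = 15
  -> B = 15
s = B^a = 15^24 mod 47  (bits of 24 = 11000)
  bit 0 = 1: r = r^2 * 15 mod 47 = 1^2 * 15 = 1*15 = 15
  bit 1 = 1: r = r^2 * 15 mod 47 = 15^2 * 15 = 37*15 = 38
  bit 2 = 0: r = r^2 mod 47 = 38^2 = 34
  bit 3 = 0: r = r^2 mod 47 = 34^2 = 28
  bit 4 = 0: r = r^2 mod 47 = 28^2 = 32
  -> s = B^a = 32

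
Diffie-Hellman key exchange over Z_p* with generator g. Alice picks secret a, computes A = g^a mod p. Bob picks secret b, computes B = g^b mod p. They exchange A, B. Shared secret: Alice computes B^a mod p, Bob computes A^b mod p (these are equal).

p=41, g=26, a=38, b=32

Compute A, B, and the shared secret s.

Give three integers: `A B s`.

A = 26^38 mod 41  (bits of 38 = 100110)
  bit 0 = 1: r = r^2 * 26 mod 41 = 1^2 * 26 = 1*26 = 26
  bit 1 = 0: r = r^2 mod 41 = 26^2 = 20
  bit 2 = 0: r = r^2 mod 41 = 20^2 = 31
  bit 3 = 1: r = r^2 * 26 mod 41 = 31^2 * 26 = 18*26 = 17
  bit 4 = 1: r = r^2 * 26 mod 41 = 17^2 * 26 = 2*26 = 11
  bit 5 = 0: r = r^2 mod 41 = 11^2 = 39
  -> A = 39
B = 26^32 mod 41  (bits of 32 = 100000)
  bit 0 = 1: r = r^2 * 26 mod 41 = 1^2 * 26 = 1*26 = 26
  bit 1 = 0: r = r^2 mod 41 = 26^2 = 20
  bit 2 = 0: r = r^2 mod 41 = 20^2 = 31
  bit 3 = 0: r = r^2 mod 41 = 31^2 = 18
  bit 4 = 0: r = r^2 mod 41 = 18^2 = 37
  bit 5 = 0: r = r^2 mod 41 = 37^2 = 16
  -> B = 16
s = B^a = 16^38 mod 41  (bits of 38 = 100110)
  bit 0 = 1: r = r^2 * 16 mod 41 = 1^2 * 16 = 1*16 = 16
  bit 1 = 0: r = r^2 mod 41 = 16^2 = 10
  bit 2 = 0: r = r^2 mod 41 = 10^2 = 18
  bit 3 = 1: r = r^2 * 16 mod 41 = 18^2 * 16 = 37*16 = 18
  bit 4 = 1: r = r^2 * 16 mod 41 = 18^2 * 16 = 37*16 = 18
  bit 5 = 0: r = r^2 mod 41 = 18^2 = 37
  -> s = B^a = 37

Answer: 39 16 37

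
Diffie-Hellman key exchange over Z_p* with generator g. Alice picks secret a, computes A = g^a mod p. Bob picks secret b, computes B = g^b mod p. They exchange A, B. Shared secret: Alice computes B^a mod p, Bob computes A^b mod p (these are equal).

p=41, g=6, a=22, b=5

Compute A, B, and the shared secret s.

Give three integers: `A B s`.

A = 6^22 mod 41  (bits of 22 = 10110)
  bit 0 = 1: r = r^2 * 6 mod 41 = 1^2 * 6 = 1*6 = 6
  bit 1 = 0: r = r^2 mod 41 = 6^2 = 36
  bit 2 = 1: r = r^2 * 6 mod 41 = 36^2 * 6 = 25*6 = 27
  bit 3 = 1: r = r^2 * 6 mod 41 = 27^2 * 6 = 32*6 = 28
  bit 4 = 0: r = r^2 mod 41 = 28^2 = 5
  -> A = 5
B = 6^5 mod 41  (bits of 5 = 101)
  bit 0 = 1: r = r^2 * 6 mod 41 = 1^2 * 6 = 1*6 = 6
  bit 1 = 0: r = r^2 mod 41 = 6^2 = 36
  bit 2 = 1: r = r^2 * 6 mod 41 = 36^2 * 6 = 25*6 = 27
  -> B = 27
s = B^a = 27^22 mod 41  (bits of 22 = 10110)
  bit 0 = 1: r = r^2 * 27 mod 41 = 1^2 * 27 = 1*27 = 27
  bit 1 = 0: r = r^2 mod 41 = 27^2 = 32
  bit 2 = 1: r = r^2 * 27 mod 41 = 32^2 * 27 = 40*27 = 14
  bit 3 = 1: r = r^2 * 27 mod 41 = 14^2 * 27 = 32*27 = 3
  bit 4 = 0: r = r^2 mod 41 = 3^2 = 9
  -> s = B^a = 9

Answer: 5 27 9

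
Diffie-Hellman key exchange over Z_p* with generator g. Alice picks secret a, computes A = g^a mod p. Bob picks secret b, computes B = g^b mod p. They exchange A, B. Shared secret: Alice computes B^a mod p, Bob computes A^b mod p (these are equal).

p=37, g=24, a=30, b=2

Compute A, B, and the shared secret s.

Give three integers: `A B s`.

A = 24^30 mod 37  (bits of 30 = 11110)
  bit 0 = 1: r = r^2 * 24 mod 37 = 1^2 * 24 = 1*24 = 24
  bit 1 = 1: r = r^2 * 24 mod 37 = 24^2 * 24 = 21*24 = 23
  bit 2 = 1: r = r^2 * 24 mod 37 = 23^2 * 24 = 11*24 = 5
  bit 3 = 1: r = r^2 * 24 mod 37 = 5^2 * 24 = 25*24 = 8
  bit 4 = 0: r = r^2 mod 37 = 8^2 = 27
  -> A = 27
B = 24^2 mod 37  (bits of 2 = 10)
  bit 0 = 1: r = r^2 * 24 mod 37 = 1^2 * 24 = 1*24 = 24
  bit 1 = 0: r = r^2 mod 37 = 24^2 = 21
  -> B = 21
s = B^a = 21^30 mod 37  (bits of 30 = 11110)
  bit 0 = 1: r = r^2 * 21 mod 37 = 1^2 * 21 = 1*21 = 21
  bit 1 = 1: r = r^2 * 21 mod 37 = 21^2 * 21 = 34*21 = 11
  bit 2 = 1: r = r^2 * 21 mod 37 = 11^2 * 21 = 10*21 = 25
  bit 3 = 1: r = r^2 * 21 mod 37 = 25^2 * 21 = 33*21 = 27
  bit 4 = 0: r = r^2 mod 37 = 27^2 = 26
  -> s = B^a = 26

Answer: 27 21 26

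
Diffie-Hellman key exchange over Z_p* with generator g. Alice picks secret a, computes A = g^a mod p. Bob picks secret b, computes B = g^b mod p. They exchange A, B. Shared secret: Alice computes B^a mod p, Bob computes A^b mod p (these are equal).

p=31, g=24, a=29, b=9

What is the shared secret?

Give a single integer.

A = 24^29 mod 31  (bits of 29 = 11101)
  bit 0 = 1: r = r^2 * 24 mod 31 = 1^2 * 24 = 1*24 = 24
  bit 1 = 1: r = r^2 * 24 mod 31 = 24^2 * 24 = 18*24 = 29
  bit 2 = 1: r = r^2 * 24 mod 31 = 29^2 * 24 = 4*24 = 3
  bit 3 = 0: r = r^2 mod 31 = 3^2 = 9
  bit 4 = 1: r = r^2 * 24 mod 31 = 9^2 * 24 = 19*24 = 22
  -> A = 22
B = 24^9 mod 31  (bits of 9 = 1001)
  bit 0 = 1: r = r^2 * 24 mod 31 = 1^2 * 24 = 1*24 = 24
  bit 1 = 0: r = r^2 mod 31 = 24^2 = 18
  bit 2 = 0: r = r^2 mod 31 = 18^2 = 14
  bit 3 = 1: r = r^2 * 24 mod 31 = 14^2 * 24 = 10*24 = 23
  -> B = 23
s = B^a = 23^29 mod 31  (bits of 29 = 11101)
  bit 0 = 1: r = r^2 * 23 mod 31 = 1^2 * 23 = 1*23 = 23
  bit 1 = 1: r = r^2 * 23 mod 31 = 23^2 * 23 = 2*23 = 15
  bit 2 = 1: r = r^2 * 23 mod 31 = 15^2 * 23 = 8*23 = 29
  bit 3 = 0: r = r^2 mod 31 = 29^2 = 4
  bit 4 = 1: r = r^2 * 23 mod 31 = 4^2 * 23 = 16*23 = 27
  -> s = B^a = 27

Answer: 27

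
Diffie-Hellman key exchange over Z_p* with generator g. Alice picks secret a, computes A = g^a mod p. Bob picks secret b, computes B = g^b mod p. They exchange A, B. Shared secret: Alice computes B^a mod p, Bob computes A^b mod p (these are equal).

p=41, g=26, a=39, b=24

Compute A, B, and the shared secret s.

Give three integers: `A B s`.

A = 26^39 mod 41  (bits of 39 = 100111)
  bit 0 = 1: r = r^2 * 26 mod 41 = 1^2 * 26 = 1*26 = 26
  bit 1 = 0: r = r^2 mod 41 = 26^2 = 20
  bit 2 = 0: r = r^2 mod 41 = 20^2 = 31
  bit 3 = 1: r = r^2 * 26 mod 41 = 31^2 * 26 = 18*26 = 17
  bit 4 = 1: r = r^2 * 26 mod 41 = 17^2 * 26 = 2*26 = 11
  bit 5 = 1: r = r^2 * 26 mod 41 = 11^2 * 26 = 39*26 = 30
  -> A = 30
B = 26^24 mod 41  (bits of 24 = 11000)
  bit 0 = 1: r = r^2 * 26 mod 41 = 1^2 * 26 = 1*26 = 26
  bit 1 = 1: r = r^2 * 26 mod 41 = 26^2 * 26 = 20*26 = 28
  bit 2 = 0: r = r^2 mod 41 = 28^2 = 5
  bit 3 = 0: r = r^2 mod 41 = 5^2 = 25
  bit 4 = 0: r = r^2 mod 41 = 25^2 = 10
  -> B = 10
s = B^a = 10^39 mod 41  (bits of 39 = 100111)
  bit 0 = 1: r = r^2 * 10 mod 41 = 1^2 * 10 = 1*10 = 10
  bit 1 = 0: r = r^2 mod 41 = 10^2 = 18
  bit 2 = 0: r = r^2 mod 41 = 18^2 = 37
  bit 3 = 1: r = r^2 * 10 mod 41 = 37^2 * 10 = 16*10 = 37
  bit 4 = 1: r = r^2 * 10 mod 41 = 37^2 * 10 = 16*10 = 37
  bit 5 = 1: r = r^2 * 10 mod 41 = 37^2 * 10 = 16*10 = 37
  -> s = B^a = 37

Answer: 30 10 37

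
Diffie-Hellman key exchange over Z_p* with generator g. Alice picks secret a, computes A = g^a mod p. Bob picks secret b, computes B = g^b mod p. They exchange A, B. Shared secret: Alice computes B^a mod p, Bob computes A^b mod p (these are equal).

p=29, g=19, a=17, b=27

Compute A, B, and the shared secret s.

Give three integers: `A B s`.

A = 19^17 mod 29  (bits of 17 = 10001)
  bit 0 = 1: r = r^2 * 19 mod 29 = 1^2 * 19 = 1*19 = 19
  bit 1 = 0: r = r^2 mod 29 = 19^2 = 13
  bit 2 = 0: r = r^2 mod 29 = 13^2 = 24
  bit 3 = 0: r = r^2 mod 29 = 24^2 = 25
  bit 4 = 1: r = r^2 * 19 mod 29 = 25^2 * 19 = 16*19 = 14
  -> A = 14
B = 19^27 mod 29  (bits of 27 = 11011)
  bit 0 = 1: r = r^2 * 19 mod 29 = 1^2 * 19 = 1*19 = 19
  bit 1 = 1: r = r^2 * 19 mod 29 = 19^2 * 19 = 13*19 = 15
  bit 2 = 0: r = r^2 mod 29 = 15^2 = 22
  bit 3 = 1: r = r^2 * 19 mod 29 = 22^2 * 19 = 20*19 = 3
  bit 4 = 1: r = r^2 * 19 mod 29 = 3^2 * 19 = 9*19 = 26
  -> B = 26
s = B^a = 26^17 mod 29  (bits of 17 = 10001)
  bit 0 = 1: r = r^2 * 26 mod 29 = 1^2 * 26 = 1*26 = 26
  bit 1 = 0: r = r^2 mod 29 = 26^2 = 9
  bit 2 = 0: r = r^2 mod 29 = 9^2 = 23
  bit 3 = 0: r = r^2 mod 29 = 23^2 = 7
  bit 4 = 1: r = r^2 * 26 mod 29 = 7^2 * 26 = 20*26 = 27
  -> s = B^a = 27

Answer: 14 26 27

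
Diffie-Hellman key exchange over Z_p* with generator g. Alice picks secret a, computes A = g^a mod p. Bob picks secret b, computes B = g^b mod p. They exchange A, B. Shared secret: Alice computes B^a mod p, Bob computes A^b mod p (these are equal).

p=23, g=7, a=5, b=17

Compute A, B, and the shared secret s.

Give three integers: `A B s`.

A = 7^5 mod 23  (bits of 5 = 101)
  bit 0 = 1: r = r^2 * 7 mod 23 = 1^2 * 7 = 1*7 = 7
  bit 1 = 0: r = r^2 mod 23 = 7^2 = 3
  bit 2 = 1: r = r^2 * 7 mod 23 = 3^2 * 7 = 9*7 = 17
  -> A = 17
B = 7^17 mod 23  (bits of 17 = 10001)
  bit 0 = 1: r = r^2 * 7 mod 23 = 1^2 * 7 = 1*7 = 7
  bit 1 = 0: r = r^2 mod 23 = 7^2 = 3
  bit 2 = 0: r = r^2 mod 23 = 3^2 = 9
  bit 3 = 0: r = r^2 mod 23 = 9^2 = 12
  bit 4 = 1: r = r^2 * 7 mod 23 = 12^2 * 7 = 6*7 = 19
  -> B = 19
s = B^a = 19^5 mod 23  (bits of 5 = 101)
  bit 0 = 1: r = r^2 * 19 mod 23 = 1^2 * 19 = 1*19 = 19
  bit 1 = 0: r = r^2 mod 23 = 19^2 = 16
  bit 2 = 1: r = r^2 * 19 mod 23 = 16^2 * 19 = 3*19 = 11
  -> s = B^a = 11

Answer: 17 19 11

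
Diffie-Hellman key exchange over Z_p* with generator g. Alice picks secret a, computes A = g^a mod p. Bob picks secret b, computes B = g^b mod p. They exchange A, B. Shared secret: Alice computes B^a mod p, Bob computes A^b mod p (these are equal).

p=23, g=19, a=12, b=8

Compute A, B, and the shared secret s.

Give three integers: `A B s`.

A = 19^12 mod 23  (bits of 12 = 1100)
  bit 0 = 1: r = r^2 * 19 mod 23 = 1^2 * 19 = 1*19 = 19
  bit 1 = 1: r = r^2 * 19 mod 23 = 19^2 * 19 = 16*19 = 5
  bit 2 = 0: r = r^2 mod 23 = 5^2 = 2
  bit 3 = 0: r = r^2 mod 23 = 2^2 = 4
  -> A = 4
B = 19^8 mod 23  (bits of 8 = 1000)
  bit 0 = 1: r = r^2 * 19 mod 23 = 1^2 * 19 = 1*19 = 19
  bit 1 = 0: r = r^2 mod 23 = 19^2 = 16
  bit 2 = 0: r = r^2 mod 23 = 16^2 = 3
  bit 3 = 0: r = r^2 mod 23 = 3^2 = 9
  -> B = 9
s = B^a = 9^12 mod 23  (bits of 12 = 1100)
  bit 0 = 1: r = r^2 * 9 mod 23 = 1^2 * 9 = 1*9 = 9
  bit 1 = 1: r = r^2 * 9 mod 23 = 9^2 * 9 = 12*9 = 16
  bit 2 = 0: r = r^2 mod 23 = 16^2 = 3
  bit 3 = 0: r = r^2 mod 23 = 3^2 = 9
  -> s = B^a = 9

Answer: 4 9 9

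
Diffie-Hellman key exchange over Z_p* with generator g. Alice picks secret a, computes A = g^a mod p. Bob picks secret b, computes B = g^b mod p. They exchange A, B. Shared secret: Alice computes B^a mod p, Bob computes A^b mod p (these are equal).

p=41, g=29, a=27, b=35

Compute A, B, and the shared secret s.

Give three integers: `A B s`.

A = 29^27 mod 41  (bits of 27 = 11011)
  bit 0 = 1: r = r^2 * 29 mod 41 = 1^2 * 29 = 1*29 = 29
  bit 1 = 1: r = r^2 * 29 mod 41 = 29^2 * 29 = 21*29 = 35
  bit 2 = 0: r = r^2 mod 41 = 35^2 = 36
  bit 3 = 1: r = r^2 * 29 mod 41 = 36^2 * 29 = 25*29 = 28
  bit 4 = 1: r = r^2 * 29 mod 41 = 28^2 * 29 = 5*29 = 22
  -> A = 22
B = 29^35 mod 41  (bits of 35 = 100011)
  bit 0 = 1: r = r^2 * 29 mod 41 = 1^2 * 29 = 1*29 = 29
  bit 1 = 0: r = r^2 mod 41 = 29^2 = 21
  bit 2 = 0: r = r^2 mod 41 = 21^2 = 31
  bit 3 = 0: r = r^2 mod 41 = 31^2 = 18
  bit 4 = 1: r = r^2 * 29 mod 41 = 18^2 * 29 = 37*29 = 7
  bit 5 = 1: r = r^2 * 29 mod 41 = 7^2 * 29 = 8*29 = 27
  -> B = 27
s = B^a = 27^27 mod 41  (bits of 27 = 11011)
  bit 0 = 1: r = r^2 * 27 mod 41 = 1^2 * 27 = 1*27 = 27
  bit 1 = 1: r = r^2 * 27 mod 41 = 27^2 * 27 = 32*27 = 3
  bit 2 = 0: r = r^2 mod 41 = 3^2 = 9
  bit 3 = 1: r = r^2 * 27 mod 41 = 9^2 * 27 = 40*27 = 14
  bit 4 = 1: r = r^2 * 27 mod 41 = 14^2 * 27 = 32*27 = 3
  -> s = B^a = 3

Answer: 22 27 3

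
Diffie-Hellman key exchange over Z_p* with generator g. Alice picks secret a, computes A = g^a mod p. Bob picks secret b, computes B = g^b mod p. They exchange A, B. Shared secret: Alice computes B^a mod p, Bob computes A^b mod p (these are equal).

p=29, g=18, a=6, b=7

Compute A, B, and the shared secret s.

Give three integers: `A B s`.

A = 18^6 mod 29  (bits of 6 = 110)
  bit 0 = 1: r = r^2 * 18 mod 29 = 1^2 * 18 = 1*18 = 18
  bit 1 = 1: r = r^2 * 18 mod 29 = 18^2 * 18 = 5*18 = 3
  bit 2 = 0: r = r^2 mod 29 = 3^2 = 9
  -> A = 9
B = 18^7 mod 29  (bits of 7 = 111)
  bit 0 = 1: r = r^2 * 18 mod 29 = 1^2 * 18 = 1*18 = 18
  bit 1 = 1: r = r^2 * 18 mod 29 = 18^2 * 18 = 5*18 = 3
  bit 2 = 1: r = r^2 * 18 mod 29 = 3^2 * 18 = 9*18 = 17
  -> B = 17
s = B^a = 17^6 mod 29  (bits of 6 = 110)
  bit 0 = 1: r = r^2 * 17 mod 29 = 1^2 * 17 = 1*17 = 17
  bit 1 = 1: r = r^2 * 17 mod 29 = 17^2 * 17 = 28*17 = 12
  bit 2 = 0: r = r^2 mod 29 = 12^2 = 28
  -> s = B^a = 28

Answer: 9 17 28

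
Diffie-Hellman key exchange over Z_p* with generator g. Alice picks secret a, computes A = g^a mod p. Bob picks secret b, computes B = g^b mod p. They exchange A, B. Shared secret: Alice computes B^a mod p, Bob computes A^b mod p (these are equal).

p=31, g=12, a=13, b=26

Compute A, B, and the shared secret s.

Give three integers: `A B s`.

Answer: 17 10 9

Derivation:
A = 12^13 mod 31  (bits of 13 = 1101)
  bit 0 = 1: r = r^2 * 12 mod 31 = 1^2 * 12 = 1*12 = 12
  bit 1 = 1: r = r^2 * 12 mod 31 = 12^2 * 12 = 20*12 = 23
  bit 2 = 0: r = r^2 mod 31 = 23^2 = 2
  bit 3 = 1: r = r^2 * 12 mod 31 = 2^2 * 12 = 4*12 = 17
  -> A = 17
B = 12^26 mod 31  (bits of 26 = 11010)
  bit 0 = 1: r = r^2 * 12 mod 31 = 1^2 * 12 = 1*12 = 12
  bit 1 = 1: r = r^2 * 12 mod 31 = 12^2 * 12 = 20*12 = 23
  bit 2 = 0: r = r^2 mod 31 = 23^2 = 2
  bit 3 = 1: r = r^2 * 12 mod 31 = 2^2 * 12 = 4*12 = 17
  bit 4 = 0: r = r^2 mod 31 = 17^2 = 10
  -> B = 10
s = B^a = 10^13 mod 31  (bits of 13 = 1101)
  bit 0 = 1: r = r^2 * 10 mod 31 = 1^2 * 10 = 1*10 = 10
  bit 1 = 1: r = r^2 * 10 mod 31 = 10^2 * 10 = 7*10 = 8
  bit 2 = 0: r = r^2 mod 31 = 8^2 = 2
  bit 3 = 1: r = r^2 * 10 mod 31 = 2^2 * 10 = 4*10 = 9
  -> s = B^a = 9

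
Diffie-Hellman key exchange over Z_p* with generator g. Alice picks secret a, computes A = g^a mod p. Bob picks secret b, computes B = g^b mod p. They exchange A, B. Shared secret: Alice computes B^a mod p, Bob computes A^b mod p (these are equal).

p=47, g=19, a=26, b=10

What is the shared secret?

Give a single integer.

A = 19^26 mod 47  (bits of 26 = 11010)
  bit 0 = 1: r = r^2 * 19 mod 47 = 1^2 * 19 = 1*19 = 19
  bit 1 = 1: r = r^2 * 19 mod 47 = 19^2 * 19 = 32*19 = 44
  bit 2 = 0: r = r^2 mod 47 = 44^2 = 9
  bit 3 = 1: r = r^2 * 19 mod 47 = 9^2 * 19 = 34*19 = 35
  bit 4 = 0: r = r^2 mod 47 = 35^2 = 3
  -> A = 3
B = 19^10 mod 47  (bits of 10 = 1010)
  bit 0 = 1: r = r^2 * 19 mod 47 = 1^2 * 19 = 1*19 = 19
  bit 1 = 0: r = r^2 mod 47 = 19^2 = 32
  bit 2 = 1: r = r^2 * 19 mod 47 = 32^2 * 19 = 37*19 = 45
  bit 3 = 0: r = r^2 mod 47 = 45^2 = 4
  -> B = 4
s = B^a = 4^26 mod 47  (bits of 26 = 11010)
  bit 0 = 1: r = r^2 * 4 mod 47 = 1^2 * 4 = 1*4 = 4
  bit 1 = 1: r = r^2 * 4 mod 47 = 4^2 * 4 = 16*4 = 17
  bit 2 = 0: r = r^2 mod 47 = 17^2 = 7
  bit 3 = 1: r = r^2 * 4 mod 47 = 7^2 * 4 = 2*4 = 8
  bit 4 = 0: r = r^2 mod 47 = 8^2 = 17
  -> s = B^a = 17

Answer: 17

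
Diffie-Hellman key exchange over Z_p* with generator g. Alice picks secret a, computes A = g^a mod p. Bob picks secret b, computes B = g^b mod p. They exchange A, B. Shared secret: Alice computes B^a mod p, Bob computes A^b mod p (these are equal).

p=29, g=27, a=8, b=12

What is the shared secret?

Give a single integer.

A = 27^8 mod 29  (bits of 8 = 1000)
  bit 0 = 1: r = r^2 * 27 mod 29 = 1^2 * 27 = 1*27 = 27
  bit 1 = 0: r = r^2 mod 29 = 27^2 = 4
  bit 2 = 0: r = r^2 mod 29 = 4^2 = 16
  bit 3 = 0: r = r^2 mod 29 = 16^2 = 24
  -> A = 24
B = 27^12 mod 29  (bits of 12 = 1100)
  bit 0 = 1: r = r^2 * 27 mod 29 = 1^2 * 27 = 1*27 = 27
  bit 1 = 1: r = r^2 * 27 mod 29 = 27^2 * 27 = 4*27 = 21
  bit 2 = 0: r = r^2 mod 29 = 21^2 = 6
  bit 3 = 0: r = r^2 mod 29 = 6^2 = 7
  -> B = 7
s = B^a = 7^8 mod 29  (bits of 8 = 1000)
  bit 0 = 1: r = r^2 * 7 mod 29 = 1^2 * 7 = 1*7 = 7
  bit 1 = 0: r = r^2 mod 29 = 7^2 = 20
  bit 2 = 0: r = r^2 mod 29 = 20^2 = 23
  bit 3 = 0: r = r^2 mod 29 = 23^2 = 7
  -> s = B^a = 7

Answer: 7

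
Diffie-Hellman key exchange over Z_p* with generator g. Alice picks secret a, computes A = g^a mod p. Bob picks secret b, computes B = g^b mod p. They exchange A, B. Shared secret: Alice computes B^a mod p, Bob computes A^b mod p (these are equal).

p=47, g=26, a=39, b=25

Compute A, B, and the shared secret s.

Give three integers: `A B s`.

Answer: 33 29 39

Derivation:
A = 26^39 mod 47  (bits of 39 = 100111)
  bit 0 = 1: r = r^2 * 26 mod 47 = 1^2 * 26 = 1*26 = 26
  bit 1 = 0: r = r^2 mod 47 = 26^2 = 18
  bit 2 = 0: r = r^2 mod 47 = 18^2 = 42
  bit 3 = 1: r = r^2 * 26 mod 47 = 42^2 * 26 = 25*26 = 39
  bit 4 = 1: r = r^2 * 26 mod 47 = 39^2 * 26 = 17*26 = 19
  bit 5 = 1: r = r^2 * 26 mod 47 = 19^2 * 26 = 32*26 = 33
  -> A = 33
B = 26^25 mod 47  (bits of 25 = 11001)
  bit 0 = 1: r = r^2 * 26 mod 47 = 1^2 * 26 = 1*26 = 26
  bit 1 = 1: r = r^2 * 26 mod 47 = 26^2 * 26 = 18*26 = 45
  bit 2 = 0: r = r^2 mod 47 = 45^2 = 4
  bit 3 = 0: r = r^2 mod 47 = 4^2 = 16
  bit 4 = 1: r = r^2 * 26 mod 47 = 16^2 * 26 = 21*26 = 29
  -> B = 29
s = B^a = 29^39 mod 47  (bits of 39 = 100111)
  bit 0 = 1: r = r^2 * 29 mod 47 = 1^2 * 29 = 1*29 = 29
  bit 1 = 0: r = r^2 mod 47 = 29^2 = 42
  bit 2 = 0: r = r^2 mod 47 = 42^2 = 25
  bit 3 = 1: r = r^2 * 29 mod 47 = 25^2 * 29 = 14*29 = 30
  bit 4 = 1: r = r^2 * 29 mod 47 = 30^2 * 29 = 7*29 = 15
  bit 5 = 1: r = r^2 * 29 mod 47 = 15^2 * 29 = 37*29 = 39
  -> s = B^a = 39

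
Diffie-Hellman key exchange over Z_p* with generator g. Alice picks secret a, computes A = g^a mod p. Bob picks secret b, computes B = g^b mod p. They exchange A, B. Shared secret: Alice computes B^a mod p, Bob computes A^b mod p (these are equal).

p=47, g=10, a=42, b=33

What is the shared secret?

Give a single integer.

A = 10^42 mod 47  (bits of 42 = 101010)
  bit 0 = 1: r = r^2 * 10 mod 47 = 1^2 * 10 = 1*10 = 10
  bit 1 = 0: r = r^2 mod 47 = 10^2 = 6
  bit 2 = 1: r = r^2 * 10 mod 47 = 6^2 * 10 = 36*10 = 31
  bit 3 = 0: r = r^2 mod 47 = 31^2 = 21
  bit 4 = 1: r = r^2 * 10 mod 47 = 21^2 * 10 = 18*10 = 39
  bit 5 = 0: r = r^2 mod 47 = 39^2 = 17
  -> A = 17
B = 10^33 mod 47  (bits of 33 = 100001)
  bit 0 = 1: r = r^2 * 10 mod 47 = 1^2 * 10 = 1*10 = 10
  bit 1 = 0: r = r^2 mod 47 = 10^2 = 6
  bit 2 = 0: r = r^2 mod 47 = 6^2 = 36
  bit 3 = 0: r = r^2 mod 47 = 36^2 = 27
  bit 4 = 0: r = r^2 mod 47 = 27^2 = 24
  bit 5 = 1: r = r^2 * 10 mod 47 = 24^2 * 10 = 12*10 = 26
  -> B = 26
s = B^a = 26^42 mod 47  (bits of 42 = 101010)
  bit 0 = 1: r = r^2 * 26 mod 47 = 1^2 * 26 = 1*26 = 26
  bit 1 = 0: r = r^2 mod 47 = 26^2 = 18
  bit 2 = 1: r = r^2 * 26 mod 47 = 18^2 * 26 = 42*26 = 11
  bit 3 = 0: r = r^2 mod 47 = 11^2 = 27
  bit 4 = 1: r = r^2 * 26 mod 47 = 27^2 * 26 = 24*26 = 13
  bit 5 = 0: r = r^2 mod 47 = 13^2 = 28
  -> s = B^a = 28

Answer: 28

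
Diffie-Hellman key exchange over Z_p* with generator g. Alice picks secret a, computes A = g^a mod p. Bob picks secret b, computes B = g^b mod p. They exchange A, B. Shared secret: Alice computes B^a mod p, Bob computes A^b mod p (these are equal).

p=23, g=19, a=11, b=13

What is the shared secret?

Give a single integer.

A = 19^11 mod 23  (bits of 11 = 1011)
  bit 0 = 1: r = r^2 * 19 mod 23 = 1^2 * 19 = 1*19 = 19
  bit 1 = 0: r = r^2 mod 23 = 19^2 = 16
  bit 2 = 1: r = r^2 * 19 mod 23 = 16^2 * 19 = 3*19 = 11
  bit 3 = 1: r = r^2 * 19 mod 23 = 11^2 * 19 = 6*19 = 22
  -> A = 22
B = 19^13 mod 23  (bits of 13 = 1101)
  bit 0 = 1: r = r^2 * 19 mod 23 = 1^2 * 19 = 1*19 = 19
  bit 1 = 1: r = r^2 * 19 mod 23 = 19^2 * 19 = 16*19 = 5
  bit 2 = 0: r = r^2 mod 23 = 5^2 = 2
  bit 3 = 1: r = r^2 * 19 mod 23 = 2^2 * 19 = 4*19 = 7
  -> B = 7
s = B^a = 7^11 mod 23  (bits of 11 = 1011)
  bit 0 = 1: r = r^2 * 7 mod 23 = 1^2 * 7 = 1*7 = 7
  bit 1 = 0: r = r^2 mod 23 = 7^2 = 3
  bit 2 = 1: r = r^2 * 7 mod 23 = 3^2 * 7 = 9*7 = 17
  bit 3 = 1: r = r^2 * 7 mod 23 = 17^2 * 7 = 13*7 = 22
  -> s = B^a = 22

Answer: 22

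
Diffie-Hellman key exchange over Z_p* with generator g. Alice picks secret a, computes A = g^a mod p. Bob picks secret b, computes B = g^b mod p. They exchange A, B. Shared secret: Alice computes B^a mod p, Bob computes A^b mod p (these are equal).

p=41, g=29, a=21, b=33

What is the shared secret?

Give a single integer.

A = 29^21 mod 41  (bits of 21 = 10101)
  bit 0 = 1: r = r^2 * 29 mod 41 = 1^2 * 29 = 1*29 = 29
  bit 1 = 0: r = r^2 mod 41 = 29^2 = 21
  bit 2 = 1: r = r^2 * 29 mod 41 = 21^2 * 29 = 31*29 = 38
  bit 3 = 0: r = r^2 mod 41 = 38^2 = 9
  bit 4 = 1: r = r^2 * 29 mod 41 = 9^2 * 29 = 40*29 = 12
  -> A = 12
B = 29^33 mod 41  (bits of 33 = 100001)
  bit 0 = 1: r = r^2 * 29 mod 41 = 1^2 * 29 = 1*29 = 29
  bit 1 = 0: r = r^2 mod 41 = 29^2 = 21
  bit 2 = 0: r = r^2 mod 41 = 21^2 = 31
  bit 3 = 0: r = r^2 mod 41 = 31^2 = 18
  bit 4 = 0: r = r^2 mod 41 = 18^2 = 37
  bit 5 = 1: r = r^2 * 29 mod 41 = 37^2 * 29 = 16*29 = 13
  -> B = 13
s = B^a = 13^21 mod 41  (bits of 21 = 10101)
  bit 0 = 1: r = r^2 * 13 mod 41 = 1^2 * 13 = 1*13 = 13
  bit 1 = 0: r = r^2 mod 41 = 13^2 = 5
  bit 2 = 1: r = r^2 * 13 mod 41 = 5^2 * 13 = 25*13 = 38
  bit 3 = 0: r = r^2 mod 41 = 38^2 = 9
  bit 4 = 1: r = r^2 * 13 mod 41 = 9^2 * 13 = 40*13 = 28
  -> s = B^a = 28

Answer: 28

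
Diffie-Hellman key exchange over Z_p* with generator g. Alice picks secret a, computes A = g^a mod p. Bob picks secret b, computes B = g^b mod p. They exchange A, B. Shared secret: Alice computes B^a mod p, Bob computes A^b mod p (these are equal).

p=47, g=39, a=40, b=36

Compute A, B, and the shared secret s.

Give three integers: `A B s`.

A = 39^40 mod 47  (bits of 40 = 101000)
  bit 0 = 1: r = r^2 * 39 mod 47 = 1^2 * 39 = 1*39 = 39
  bit 1 = 0: r = r^2 mod 47 = 39^2 = 17
  bit 2 = 1: r = r^2 * 39 mod 47 = 17^2 * 39 = 7*39 = 38
  bit 3 = 0: r = r^2 mod 47 = 38^2 = 34
  bit 4 = 0: r = r^2 mod 47 = 34^2 = 28
  bit 5 = 0: r = r^2 mod 47 = 28^2 = 32
  -> A = 32
B = 39^36 mod 47  (bits of 36 = 100100)
  bit 0 = 1: r = r^2 * 39 mod 47 = 1^2 * 39 = 1*39 = 39
  bit 1 = 0: r = r^2 mod 47 = 39^2 = 17
  bit 2 = 0: r = r^2 mod 47 = 17^2 = 7
  bit 3 = 1: r = r^2 * 39 mod 47 = 7^2 * 39 = 2*39 = 31
  bit 4 = 0: r = r^2 mod 47 = 31^2 = 21
  bit 5 = 0: r = r^2 mod 47 = 21^2 = 18
  -> B = 18
s = B^a = 18^40 mod 47  (bits of 40 = 101000)
  bit 0 = 1: r = r^2 * 18 mod 47 = 1^2 * 18 = 1*18 = 18
  bit 1 = 0: r = r^2 mod 47 = 18^2 = 42
  bit 2 = 1: r = r^2 * 18 mod 47 = 42^2 * 18 = 25*18 = 27
  bit 3 = 0: r = r^2 mod 47 = 27^2 = 24
  bit 4 = 0: r = r^2 mod 47 = 24^2 = 12
  bit 5 = 0: r = r^2 mod 47 = 12^2 = 3
  -> s = B^a = 3

Answer: 32 18 3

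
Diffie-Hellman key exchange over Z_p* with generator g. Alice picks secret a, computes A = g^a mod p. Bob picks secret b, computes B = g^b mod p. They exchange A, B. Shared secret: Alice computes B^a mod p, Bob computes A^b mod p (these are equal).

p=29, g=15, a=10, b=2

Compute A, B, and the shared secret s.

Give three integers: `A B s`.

Answer: 13 22 24

Derivation:
A = 15^10 mod 29  (bits of 10 = 1010)
  bit 0 = 1: r = r^2 * 15 mod 29 = 1^2 * 15 = 1*15 = 15
  bit 1 = 0: r = r^2 mod 29 = 15^2 = 22
  bit 2 = 1: r = r^2 * 15 mod 29 = 22^2 * 15 = 20*15 = 10
  bit 3 = 0: r = r^2 mod 29 = 10^2 = 13
  -> A = 13
B = 15^2 mod 29  (bits of 2 = 10)
  bit 0 = 1: r = r^2 * 15 mod 29 = 1^2 * 15 = 1*15 = 15
  bit 1 = 0: r = r^2 mod 29 = 15^2 = 22
  -> B = 22
s = B^a = 22^10 mod 29  (bits of 10 = 1010)
  bit 0 = 1: r = r^2 * 22 mod 29 = 1^2 * 22 = 1*22 = 22
  bit 1 = 0: r = r^2 mod 29 = 22^2 = 20
  bit 2 = 1: r = r^2 * 22 mod 29 = 20^2 * 22 = 23*22 = 13
  bit 3 = 0: r = r^2 mod 29 = 13^2 = 24
  -> s = B^a = 24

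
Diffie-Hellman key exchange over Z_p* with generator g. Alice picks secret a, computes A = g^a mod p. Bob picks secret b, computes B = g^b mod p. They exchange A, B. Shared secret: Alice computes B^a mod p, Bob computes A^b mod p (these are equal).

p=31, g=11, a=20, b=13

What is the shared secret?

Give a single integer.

Answer: 25

Derivation:
A = 11^20 mod 31  (bits of 20 = 10100)
  bit 0 = 1: r = r^2 * 11 mod 31 = 1^2 * 11 = 1*11 = 11
  bit 1 = 0: r = r^2 mod 31 = 11^2 = 28
  bit 2 = 1: r = r^2 * 11 mod 31 = 28^2 * 11 = 9*11 = 6
  bit 3 = 0: r = r^2 mod 31 = 6^2 = 5
  bit 4 = 0: r = r^2 mod 31 = 5^2 = 25
  -> A = 25
B = 11^13 mod 31  (bits of 13 = 1101)
  bit 0 = 1: r = r^2 * 11 mod 31 = 1^2 * 11 = 1*11 = 11
  bit 1 = 1: r = r^2 * 11 mod 31 = 11^2 * 11 = 28*11 = 29
  bit 2 = 0: r = r^2 mod 31 = 29^2 = 4
  bit 3 = 1: r = r^2 * 11 mod 31 = 4^2 * 11 = 16*11 = 21
  -> B = 21
s = B^a = 21^20 mod 31  (bits of 20 = 10100)
  bit 0 = 1: r = r^2 * 21 mod 31 = 1^2 * 21 = 1*21 = 21
  bit 1 = 0: r = r^2 mod 31 = 21^2 = 7
  bit 2 = 1: r = r^2 * 21 mod 31 = 7^2 * 21 = 18*21 = 6
  bit 3 = 0: r = r^2 mod 31 = 6^2 = 5
  bit 4 = 0: r = r^2 mod 31 = 5^2 = 25
  -> s = B^a = 25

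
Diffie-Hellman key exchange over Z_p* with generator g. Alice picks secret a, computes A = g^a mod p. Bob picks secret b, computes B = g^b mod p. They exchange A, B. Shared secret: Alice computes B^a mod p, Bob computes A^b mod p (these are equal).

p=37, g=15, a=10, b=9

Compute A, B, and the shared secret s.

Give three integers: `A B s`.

Answer: 21 31 36

Derivation:
A = 15^10 mod 37  (bits of 10 = 1010)
  bit 0 = 1: r = r^2 * 15 mod 37 = 1^2 * 15 = 1*15 = 15
  bit 1 = 0: r = r^2 mod 37 = 15^2 = 3
  bit 2 = 1: r = r^2 * 15 mod 37 = 3^2 * 15 = 9*15 = 24
  bit 3 = 0: r = r^2 mod 37 = 24^2 = 21
  -> A = 21
B = 15^9 mod 37  (bits of 9 = 1001)
  bit 0 = 1: r = r^2 * 15 mod 37 = 1^2 * 15 = 1*15 = 15
  bit 1 = 0: r = r^2 mod 37 = 15^2 = 3
  bit 2 = 0: r = r^2 mod 37 = 3^2 = 9
  bit 3 = 1: r = r^2 * 15 mod 37 = 9^2 * 15 = 7*15 = 31
  -> B = 31
s = B^a = 31^10 mod 37  (bits of 10 = 1010)
  bit 0 = 1: r = r^2 * 31 mod 37 = 1^2 * 31 = 1*31 = 31
  bit 1 = 0: r = r^2 mod 37 = 31^2 = 36
  bit 2 = 1: r = r^2 * 31 mod 37 = 36^2 * 31 = 1*31 = 31
  bit 3 = 0: r = r^2 mod 37 = 31^2 = 36
  -> s = B^a = 36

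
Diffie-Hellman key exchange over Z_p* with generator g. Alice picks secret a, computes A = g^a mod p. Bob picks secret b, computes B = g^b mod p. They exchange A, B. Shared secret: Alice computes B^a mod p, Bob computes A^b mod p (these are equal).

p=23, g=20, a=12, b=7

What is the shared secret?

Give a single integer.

A = 20^12 mod 23  (bits of 12 = 1100)
  bit 0 = 1: r = r^2 * 20 mod 23 = 1^2 * 20 = 1*20 = 20
  bit 1 = 1: r = r^2 * 20 mod 23 = 20^2 * 20 = 9*20 = 19
  bit 2 = 0: r = r^2 mod 23 = 19^2 = 16
  bit 3 = 0: r = r^2 mod 23 = 16^2 = 3
  -> A = 3
B = 20^7 mod 23  (bits of 7 = 111)
  bit 0 = 1: r = r^2 * 20 mod 23 = 1^2 * 20 = 1*20 = 20
  bit 1 = 1: r = r^2 * 20 mod 23 = 20^2 * 20 = 9*20 = 19
  bit 2 = 1: r = r^2 * 20 mod 23 = 19^2 * 20 = 16*20 = 21
  -> B = 21
s = B^a = 21^12 mod 23  (bits of 12 = 1100)
  bit 0 = 1: r = r^2 * 21 mod 23 = 1^2 * 21 = 1*21 = 21
  bit 1 = 1: r = r^2 * 21 mod 23 = 21^2 * 21 = 4*21 = 15
  bit 2 = 0: r = r^2 mod 23 = 15^2 = 18
  bit 3 = 0: r = r^2 mod 23 = 18^2 = 2
  -> s = B^a = 2

Answer: 2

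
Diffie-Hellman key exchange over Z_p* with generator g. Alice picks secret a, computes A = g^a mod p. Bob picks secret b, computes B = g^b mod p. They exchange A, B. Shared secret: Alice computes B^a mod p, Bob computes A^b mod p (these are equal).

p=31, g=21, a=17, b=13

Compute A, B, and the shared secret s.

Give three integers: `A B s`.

A = 21^17 mod 31  (bits of 17 = 10001)
  bit 0 = 1: r = r^2 * 21 mod 31 = 1^2 * 21 = 1*21 = 21
  bit 1 = 0: r = r^2 mod 31 = 21^2 = 7
  bit 2 = 0: r = r^2 mod 31 = 7^2 = 18
  bit 3 = 0: r = r^2 mod 31 = 18^2 = 14
  bit 4 = 1: r = r^2 * 21 mod 31 = 14^2 * 21 = 10*21 = 24
  -> A = 24
B = 21^13 mod 31  (bits of 13 = 1101)
  bit 0 = 1: r = r^2 * 21 mod 31 = 1^2 * 21 = 1*21 = 21
  bit 1 = 1: r = r^2 * 21 mod 31 = 21^2 * 21 = 7*21 = 23
  bit 2 = 0: r = r^2 mod 31 = 23^2 = 2
  bit 3 = 1: r = r^2 * 21 mod 31 = 2^2 * 21 = 4*21 = 22
  -> B = 22
s = B^a = 22^17 mod 31  (bits of 17 = 10001)
  bit 0 = 1: r = r^2 * 22 mod 31 = 1^2 * 22 = 1*22 = 22
  bit 1 = 0: r = r^2 mod 31 = 22^2 = 19
  bit 2 = 0: r = r^2 mod 31 = 19^2 = 20
  bit 3 = 0: r = r^2 mod 31 = 20^2 = 28
  bit 4 = 1: r = r^2 * 22 mod 31 = 28^2 * 22 = 9*22 = 12
  -> s = B^a = 12

Answer: 24 22 12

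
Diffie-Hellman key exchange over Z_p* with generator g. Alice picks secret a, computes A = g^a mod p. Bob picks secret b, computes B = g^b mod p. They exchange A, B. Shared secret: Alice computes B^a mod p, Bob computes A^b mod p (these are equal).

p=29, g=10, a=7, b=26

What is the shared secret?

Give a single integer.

Answer: 28

Derivation:
A = 10^7 mod 29  (bits of 7 = 111)
  bit 0 = 1: r = r^2 * 10 mod 29 = 1^2 * 10 = 1*10 = 10
  bit 1 = 1: r = r^2 * 10 mod 29 = 10^2 * 10 = 13*10 = 14
  bit 2 = 1: r = r^2 * 10 mod 29 = 14^2 * 10 = 22*10 = 17
  -> A = 17
B = 10^26 mod 29  (bits of 26 = 11010)
  bit 0 = 1: r = r^2 * 10 mod 29 = 1^2 * 10 = 1*10 = 10
  bit 1 = 1: r = r^2 * 10 mod 29 = 10^2 * 10 = 13*10 = 14
  bit 2 = 0: r = r^2 mod 29 = 14^2 = 22
  bit 3 = 1: r = r^2 * 10 mod 29 = 22^2 * 10 = 20*10 = 26
  bit 4 = 0: r = r^2 mod 29 = 26^2 = 9
  -> B = 9
s = B^a = 9^7 mod 29  (bits of 7 = 111)
  bit 0 = 1: r = r^2 * 9 mod 29 = 1^2 * 9 = 1*9 = 9
  bit 1 = 1: r = r^2 * 9 mod 29 = 9^2 * 9 = 23*9 = 4
  bit 2 = 1: r = r^2 * 9 mod 29 = 4^2 * 9 = 16*9 = 28
  -> s = B^a = 28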